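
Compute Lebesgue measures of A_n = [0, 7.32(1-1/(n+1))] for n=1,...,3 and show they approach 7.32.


By continuity of measure from below: if A_n increases to A, then m(A_n) -> m(A).
Here A = [0, 7.32], so m(A) = 7.32
Step 1: a_1 = 7.32*(1 - 1/2) = 3.66, m(A_1) = 3.66
Step 2: a_2 = 7.32*(1 - 1/3) = 4.88, m(A_2) = 4.88
Step 3: a_3 = 7.32*(1 - 1/4) = 5.49, m(A_3) = 5.49
Limit: m(A_n) -> m([0,7.32]) = 7.32


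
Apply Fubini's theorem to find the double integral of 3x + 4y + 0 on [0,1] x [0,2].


By Fubini, integrate in x first, then y.
Step 1: Fix y, integrate over x in [0,1]:
  integral(3x + 4y + 0, x=0..1)
  = 3*(1^2 - 0^2)/2 + (4y + 0)*(1 - 0)
  = 1.5 + (4y + 0)*1
  = 1.5 + 4y + 0
  = 1.5 + 4y
Step 2: Integrate over y in [0,2]:
  integral(1.5 + 4y, y=0..2)
  = 1.5*2 + 4*(2^2 - 0^2)/2
  = 3 + 8
  = 11


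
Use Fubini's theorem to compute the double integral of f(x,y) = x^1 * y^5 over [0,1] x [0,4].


By Fubini's theorem, the double integral factors as a product of single integrals:
Step 1: integral_0^1 x^1 dx = [x^2/2] from 0 to 1
     = 1^2/2 = 0.5
Step 2: integral_0^4 y^5 dy = [y^6/6] from 0 to 4
     = 4^6/6 = 682.666667
Step 3: Double integral = 0.5 * 682.666667 = 341.333333


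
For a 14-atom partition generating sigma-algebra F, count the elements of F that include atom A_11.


Each element of F is a union of some subset S of the 14 atoms.
The element contains A_11 iff A_11 is in S.
So we count subsets S of {A_1,...,A_14} with A_11 in S: choose freely among the other 13 atoms.
Count = 2^(14-1) = 2^13 = 8192.


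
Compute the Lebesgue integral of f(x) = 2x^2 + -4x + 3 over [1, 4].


The Lebesgue integral of a Riemann-integrable function agrees with the Riemann integral.
Antiderivative F(x) = (2/3)x^3 + (-4/2)x^2 + 3x
F(4) = (2/3)*4^3 + (-4/2)*4^2 + 3*4
     = (2/3)*64 + (-4/2)*16 + 3*4
     = 42.666667 + -32 + 12
     = 22.666667
F(1) = 1.666667
Integral = F(4) - F(1) = 22.666667 - 1.666667 = 21


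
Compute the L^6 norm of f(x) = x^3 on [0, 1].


Step 1: ||f||_6 = (integral_0^1 |x^3|^6 dx)^(1/6)
     = (integral_0^1 x^18 dx)^(1/6)
Step 2: integral_0^1 x^18 dx = [x^19/(19)] from 0 to 1 = 1^19/19
     = 1/19 = 0.052632
Step 3: ||f||_6 = (0.052632)^(1/6) = 0.612173


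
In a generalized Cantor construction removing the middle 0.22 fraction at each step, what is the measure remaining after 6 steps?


Step 1: At each step, fraction remaining = 1 - 0.22 = 0.78
Step 2: After 6 steps, measure = (0.78)^6
Step 3: Computing the power step by step:
  After step 1: 0.78
  After step 2: 0.6084
  After step 3: 0.474552
  After step 4: 0.370151
  After step 5: 0.288717
  ...
Result = 0.2252


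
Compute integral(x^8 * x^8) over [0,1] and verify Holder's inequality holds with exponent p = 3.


Step 1: Exact integral of f*g = integral(x^16, 0, 1) = 1/17
     = 0.058824
Step 2: Holder bound with p=3, q=1.5:
  ||f||_p = (integral x^24 dx)^(1/3) = (1/25)^(1/3) = 0.341995
  ||g||_q = (integral x^12 dx)^(1/1.5) = (1/13)^(1/1.5) = 0.180872
Step 3: Holder bound = ||f||_p * ||g||_q = 0.341995 * 0.180872 = 0.061857
Verification: 0.058824 <= 0.061857 (Holder holds)


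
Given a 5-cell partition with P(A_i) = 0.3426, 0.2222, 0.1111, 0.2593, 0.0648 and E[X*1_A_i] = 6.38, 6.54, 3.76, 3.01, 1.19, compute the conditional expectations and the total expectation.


For each cell A_i: E[X|A_i] = E[X*1_A_i] / P(A_i)
Step 1: E[X|A_1] = 6.38 / 0.3426 = 18.6223
Step 2: E[X|A_2] = 6.54 / 0.2222 = 29.432943
Step 3: E[X|A_3] = 3.76 / 0.1111 = 33.843384
Step 4: E[X|A_4] = 3.01 / 0.2593 = 11.608176
Step 5: E[X|A_5] = 1.19 / 0.0648 = 18.364198
Verification: E[X] = sum E[X*1_A_i] = 6.38 + 6.54 + 3.76 + 3.01 + 1.19 = 20.88


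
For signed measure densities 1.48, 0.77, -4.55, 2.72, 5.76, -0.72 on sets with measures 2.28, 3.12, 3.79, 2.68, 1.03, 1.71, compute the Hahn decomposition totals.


Step 1: Compute signed measure on each set:
  Set 1: 1.48 * 2.28 = 3.3744
  Set 2: 0.77 * 3.12 = 2.4024
  Set 3: -4.55 * 3.79 = -17.2445
  Set 4: 2.72 * 2.68 = 7.2896
  Set 5: 5.76 * 1.03 = 5.9328
  Set 6: -0.72 * 1.71 = -1.2312
Step 2: Total signed measure = (3.3744) + (2.4024) + (-17.2445) + (7.2896) + (5.9328) + (-1.2312)
     = 0.5235
Step 3: Positive part mu+(X) = sum of positive contributions = 18.9992
Step 4: Negative part mu-(X) = |sum of negative contributions| = 18.4757


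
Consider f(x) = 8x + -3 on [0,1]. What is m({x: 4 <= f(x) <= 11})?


f^(-1)([4, 11]) = {x : 4 <= 8x + -3 <= 11}
Solving: (4 - -3)/8 <= x <= (11 - -3)/8
= [0.875, 1.75]
Intersecting with [0,1]: [0.875, 1]
Measure = 1 - 0.875 = 0.125


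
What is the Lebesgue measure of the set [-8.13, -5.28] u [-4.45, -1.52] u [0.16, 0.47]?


For pairwise disjoint intervals, m(union) = sum of lengths.
= (-5.28 - -8.13) + (-1.52 - -4.45) + (0.47 - 0.16)
= 2.85 + 2.93 + 0.31
= 6.09


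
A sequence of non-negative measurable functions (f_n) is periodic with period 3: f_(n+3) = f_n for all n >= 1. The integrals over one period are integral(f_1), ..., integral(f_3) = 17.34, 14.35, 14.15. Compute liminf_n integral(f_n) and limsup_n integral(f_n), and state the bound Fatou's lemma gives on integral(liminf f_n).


The sequence (integral(f_n)) is periodic with period 3, repeating the values 17.34, 14.35, 14.15 indefinitely.
Step 1: For a periodic sequence, every tail (a_m, a_(m+1), ...) contains all 3 period values infinitely often.
Step 2: Hence inf of every tail = min of the period values = min(17.34, 14.35, 14.15) = 14.15.
        liminf_n integral(f_n) = sup over m of (inf of tail from m) = 14.15.
Step 3: Similarly sup of every tail = max of the period values = 17.34.
        limsup_n integral(f_n) = 17.34.
Step 4: Fatou's lemma: integral(liminf_n f_n) <= liminf_n integral(f_n) = 14.15.
        So the integral of the pointwise liminf is at most 14.15.


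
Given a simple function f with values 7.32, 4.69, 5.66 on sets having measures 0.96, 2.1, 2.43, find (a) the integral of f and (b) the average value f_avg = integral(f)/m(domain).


Step 1: Integral = sum(value_i * measure_i)
= 7.32*0.96 + 4.69*2.1 + 5.66*2.43
= 7.0272 + 9.849 + 13.7538
= 30.63
Step 2: Total measure of domain = 0.96 + 2.1 + 2.43 = 5.49
Step 3: Average value = 30.63 / 5.49 = 5.579235


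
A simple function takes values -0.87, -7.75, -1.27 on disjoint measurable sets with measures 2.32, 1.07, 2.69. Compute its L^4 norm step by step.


Step 1: Compute |f_i|^4 for each value:
  |-0.87|^4 = 0.572898
  |-7.75|^4 = 3607.503906
  |-1.27|^4 = 2.601446
Step 2: Multiply by measures and sum:
  0.572898 * 2.32 = 1.329122
  3607.503906 * 1.07 = 3860.02918
  2.601446 * 2.69 = 6.997891
Sum = 1.329122 + 3860.02918 + 6.997891 = 3868.356193
Step 3: Take the p-th root:
||f||_4 = (3868.356193)^(1/4) = 7.886451


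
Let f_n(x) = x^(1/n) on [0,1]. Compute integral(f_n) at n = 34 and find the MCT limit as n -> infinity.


At n = 34: f_34(x) = x^(1/34).
Step 1: integral(x^(1/34), 0, 1) = [x^(1/34+1) / (1/34+1)] from 0 to 1
     = 1 / (1/34 + 1) = 1 / ((34+1)/34) = 34/(34+1)
     = 34/35 = 0.971429
Step 2: As n -> infinity, f_n(x) = x^(1/n) -> 1 for x in (0,1], and f_n is increasing in n.
By MCT, lim_n integral(f_n) = integral(lim_n f_n) = integral(1, 0, 1) = 1.
Step 3: Verify convergence: 34/35 = 0.971429 -> 1


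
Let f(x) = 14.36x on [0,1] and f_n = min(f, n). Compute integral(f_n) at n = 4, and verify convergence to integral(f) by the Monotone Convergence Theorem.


f(x) = 14.36x on [0,1]; f_n(x) = min(14.36x, n). At n = 4:
Step 1: f(x) reaches 4 at x = 4/14.36 = 0.278552
Step 2: integral(f_4) = integral(14.36x, 0, 0.278552) + integral(4, 0.278552, 1)
       = 14.36*0.278552^2/2 + 4*(1 - 0.278552)
       = 0.557103 + 2.885794
       = 3.442897
Step 3: As n -> infinity, f_n increases to f, so by MCT integral(f_n) -> integral(f) = 14.36/2 = 7.18.
Convergence: integral(f_4) = 3.442897 -> 7.18 as n -> infinity


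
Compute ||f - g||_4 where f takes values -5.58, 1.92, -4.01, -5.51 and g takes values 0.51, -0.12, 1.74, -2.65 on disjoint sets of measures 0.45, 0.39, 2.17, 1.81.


Step 1: Compute differences f_i - g_i:
  -5.58 - 0.51 = -6.09
  1.92 - -0.12 = 2.04
  -4.01 - 1.74 = -5.75
  -5.51 - -2.65 = -2.86
Step 2: Compute |diff|^4 * measure for each set:
  |-6.09|^4 * 0.45 = 1375.527162 * 0.45 = 618.987223
  |2.04|^4 * 0.39 = 17.318915 * 0.39 = 6.754377
  |-5.75|^4 * 2.17 = 1093.128906 * 2.17 = 2372.089727
  |-2.86|^4 * 1.81 = 66.905856 * 1.81 = 121.0996
Step 3: Sum = 3118.930926
Step 4: ||f-g||_4 = (3118.930926)^(1/4) = 7.473111


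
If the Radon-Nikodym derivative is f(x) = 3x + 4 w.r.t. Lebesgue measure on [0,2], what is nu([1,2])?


nu(A) = integral_A (dnu/dmu) dmu = integral_1^2 (3x + 4) dx
Step 1: Antiderivative F(x) = (3/2)x^2 + 4x
Step 2: F(2) = (3/2)*2^2 + 4*2 = 6 + 8 = 14
Step 3: F(1) = (3/2)*1^2 + 4*1 = 1.5 + 4 = 5.5
Step 4: nu([1,2]) = F(2) - F(1) = 14 - 5.5 = 8.5


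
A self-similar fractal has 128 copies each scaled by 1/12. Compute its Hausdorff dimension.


For a self-similar set with N copies scaled by 1/r:
dim_H = log(N)/log(r) = log(128)/log(12)
= 4.85203/2.484907
= 1.952601


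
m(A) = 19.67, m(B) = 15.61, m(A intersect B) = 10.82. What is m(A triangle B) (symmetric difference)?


m(A Delta B) = m(A) + m(B) - 2*m(A n B)
= 19.67 + 15.61 - 2*10.82
= 19.67 + 15.61 - 21.64
= 13.64


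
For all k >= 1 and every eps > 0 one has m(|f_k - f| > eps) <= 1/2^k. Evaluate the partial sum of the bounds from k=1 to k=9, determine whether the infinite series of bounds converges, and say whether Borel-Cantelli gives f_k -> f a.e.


Step 1: List the terms 1/2^k for k = 1 to 9:
  k=1: 0.5
  k=2: 0.25
  k=3: 0.125
  k=4: 0.0625
  k=5: 0.03125
  k=6: 0.015625
  k=7: 0.007812
  k=8: 0.003906
  k=9: 0.001953
Step 2: Partial sum = 0.5 + 0.25 + 0.125 + 0.0625 + 0.03125 + 0.015625 + 0.007812 + 0.003906 + 0.001953
     = 0.998047
Step 3: The full series sum_(k>=1) 1/2^k converges (geometric series with ratio 1/2 < 1; a constant multiple of a convergent series converges).
Step 4: Fix eps > 0. Since sum_k m(|f_k - f| > eps) < infinity, the Borel-Cantelli lemma gives
        m(limsup_k {|f_k - f| > eps}) = 0, i.e. for a.e. x, |f_k(x) - f(x)| <= eps for all large k.
        Applying this with eps = 1/j for j = 1, 2, ... and intersecting the countably many full-measure sets,
        for a.e. x we get limsup_k |f_k(x) - f(x)| <= 1/j for every j, hence f_k -> f almost everywhere.
Conclusion: series converges; Borel-Cantelli yields f_k -> f a.e.


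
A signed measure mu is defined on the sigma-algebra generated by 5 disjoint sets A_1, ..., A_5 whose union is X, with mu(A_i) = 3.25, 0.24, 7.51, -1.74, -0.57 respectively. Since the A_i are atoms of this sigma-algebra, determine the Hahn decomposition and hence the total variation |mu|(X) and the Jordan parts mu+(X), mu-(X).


Step 1: Every measurable set is a union of atoms (the cells / points), so a Hahn decomposition is
  obtained by grouping atoms by sign: P = union of atoms with mu > 0, N = union of the remaining atoms.
  Atoms in P (indices): 1, 2, 3;  atoms in N (indices): 4, 5
  Positive values: 3.25, 0.24, 7.51
  Negative values: -1.74, -0.57
Step 2: mu+(X) = mu(P) = sum of positive atom values = 11
Step 3: mu-(X) = -mu(N) = sum of |negative atom values| = 2.31
Step 4: |mu|(X) = mu+(X) + mu-(X) = 11 + 2.31 = 13.31


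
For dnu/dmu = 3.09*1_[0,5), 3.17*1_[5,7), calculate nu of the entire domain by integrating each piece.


Integrate each piece of the Radon-Nikodym derivative:
Step 1: integral_0^5 3.09 dx = 3.09*(5-0) = 3.09*5 = 15.45
Step 2: integral_5^7 3.17 dx = 3.17*(7-5) = 3.17*2 = 6.34
Total: 15.45 + 6.34 = 21.79


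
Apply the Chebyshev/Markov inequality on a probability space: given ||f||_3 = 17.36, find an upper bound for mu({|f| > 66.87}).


Chebyshev/Markov inequality: mu(|f| > eps) <= (||f||_p / eps)^p
Step 1: ||f||_3 / eps = 17.36 / 66.87 = 0.259608
Step 2: Raise to power p = 3:
  (0.259608)^3 = 0.017497
Step 3: Therefore mu(|f| > 66.87) <= 0.017497


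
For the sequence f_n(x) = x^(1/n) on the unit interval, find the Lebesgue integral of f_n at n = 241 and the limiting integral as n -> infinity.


At n = 241: f_241(x) = x^(1/241).
Step 1: integral(x^(1/241), 0, 1) = [x^(1/241+1) / (1/241+1)] from 0 to 1
     = 1 / (1/241 + 1) = 1 / ((241+1)/241) = 241/(241+1)
     = 241/242 = 0.995868
Step 2: As n -> infinity, f_n(x) = x^(1/n) -> 1 for x in (0,1], and f_n is increasing in n.
By MCT, lim_n integral(f_n) = integral(lim_n f_n) = integral(1, 0, 1) = 1.
Step 3: Verify convergence: 241/242 = 0.995868 -> 1


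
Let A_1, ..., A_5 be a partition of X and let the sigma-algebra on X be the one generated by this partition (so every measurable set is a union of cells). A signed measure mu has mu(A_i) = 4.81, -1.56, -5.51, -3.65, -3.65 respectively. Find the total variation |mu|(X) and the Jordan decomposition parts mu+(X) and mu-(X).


Step 1: Every measurable set is a union of atoms (the cells / points), so a Hahn decomposition is
  obtained by grouping atoms by sign: P = union of atoms with mu > 0, N = union of the remaining atoms.
  Atoms in P (indices): 1;  atoms in N (indices): 2, 3, 4, 5
  Positive values: 4.81
  Negative values: -1.56, -5.51, -3.65, -3.65
Step 2: mu+(X) = mu(P) = sum of positive atom values = 4.81
Step 3: mu-(X) = -mu(N) = sum of |negative atom values| = 14.37
Step 4: |mu|(X) = mu+(X) + mu-(X) = 4.81 + 14.37 = 19.18


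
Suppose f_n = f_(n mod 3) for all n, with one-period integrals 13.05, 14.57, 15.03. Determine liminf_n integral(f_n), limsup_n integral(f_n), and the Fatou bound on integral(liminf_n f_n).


The sequence (integral(f_n)) is periodic with period 3, repeating the values 13.05, 14.57, 15.03 indefinitely.
Step 1: For a periodic sequence, every tail (a_m, a_(m+1), ...) contains all 3 period values infinitely often.
Step 2: Hence inf of every tail = min of the period values = min(13.05, 14.57, 15.03) = 13.05.
        liminf_n integral(f_n) = sup over m of (inf of tail from m) = 13.05.
Step 3: Similarly sup of every tail = max of the period values = 15.03.
        limsup_n integral(f_n) = 15.03.
Step 4: Fatou's lemma: integral(liminf_n f_n) <= liminf_n integral(f_n) = 13.05.
        So the integral of the pointwise liminf is at most 13.05.


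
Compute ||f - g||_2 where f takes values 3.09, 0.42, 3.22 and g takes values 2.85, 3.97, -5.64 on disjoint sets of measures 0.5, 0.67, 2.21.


Step 1: Compute differences f_i - g_i:
  3.09 - 2.85 = 0.24
  0.42 - 3.97 = -3.55
  3.22 - -5.64 = 8.86
Step 2: Compute |diff|^2 * measure for each set:
  |0.24|^2 * 0.5 = 0.0576 * 0.5 = 0.0288
  |-3.55|^2 * 0.67 = 12.6025 * 0.67 = 8.443675
  |8.86|^2 * 2.21 = 78.4996 * 2.21 = 173.484116
Step 3: Sum = 181.956591
Step 4: ||f-g||_2 = (181.956591)^(1/2) = 13.489129


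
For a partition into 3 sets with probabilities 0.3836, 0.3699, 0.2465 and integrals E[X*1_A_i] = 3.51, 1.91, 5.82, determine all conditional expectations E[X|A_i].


For each cell A_i: E[X|A_i] = E[X*1_A_i] / P(A_i)
Step 1: E[X|A_1] = 3.51 / 0.3836 = 9.150156
Step 2: E[X|A_2] = 1.91 / 0.3699 = 5.163558
Step 3: E[X|A_3] = 5.82 / 0.2465 = 23.610548
Verification: E[X] = sum E[X*1_A_i] = 3.51 + 1.91 + 5.82 = 11.24


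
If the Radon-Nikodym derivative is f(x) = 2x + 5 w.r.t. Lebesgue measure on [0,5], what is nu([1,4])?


nu(A) = integral_A (dnu/dmu) dmu = integral_1^4 (2x + 5) dx
Step 1: Antiderivative F(x) = (2/2)x^2 + 5x
Step 2: F(4) = (2/2)*4^2 + 5*4 = 16 + 20 = 36
Step 3: F(1) = (2/2)*1^2 + 5*1 = 1 + 5 = 6
Step 4: nu([1,4]) = F(4) - F(1) = 36 - 6 = 30


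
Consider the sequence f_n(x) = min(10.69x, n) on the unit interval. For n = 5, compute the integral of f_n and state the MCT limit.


f(x) = 10.69x on [0,1]; f_n(x) = min(10.69x, n). At n = 5:
Step 1: f(x) reaches 5 at x = 5/10.69 = 0.467727
Step 2: integral(f_5) = integral(10.69x, 0, 0.467727) + integral(5, 0.467727, 1)
       = 10.69*0.467727^2/2 + 5*(1 - 0.467727)
       = 1.169317 + 2.661366
       = 3.830683
Step 3: As n -> infinity, f_n increases to f, so by MCT integral(f_n) -> integral(f) = 10.69/2 = 5.345.
Convergence: integral(f_5) = 3.830683 -> 5.345 as n -> infinity


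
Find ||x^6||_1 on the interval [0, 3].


Step 1: ||f||_1 = (integral_0^3 |x^6|^1 dx)^(1/1)
     = (integral_0^3 x^6 dx)^(1/1)
Step 2: integral_0^3 x^6 dx = [x^7/(7)] from 0 to 3 = 3^7/7
     = 2187/7 = 312.428571
Step 3: ||f||_1 = (312.428571)^(1/1) = 312.428571


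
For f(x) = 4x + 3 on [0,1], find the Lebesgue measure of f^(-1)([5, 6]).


f^(-1)([5, 6]) = {x : 5 <= 4x + 3 <= 6}
Solving: (5 - 3)/4 <= x <= (6 - 3)/4
= [0.5, 0.75]
Intersecting with [0,1]: [0.5, 0.75]
Measure = 0.75 - 0.5 = 0.25


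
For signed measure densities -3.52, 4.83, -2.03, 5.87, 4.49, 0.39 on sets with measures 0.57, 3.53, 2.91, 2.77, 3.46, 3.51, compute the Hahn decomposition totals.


Step 1: Compute signed measure on each set:
  Set 1: -3.52 * 0.57 = -2.0064
  Set 2: 4.83 * 3.53 = 17.0499
  Set 3: -2.03 * 2.91 = -5.9073
  Set 4: 5.87 * 2.77 = 16.2599
  Set 5: 4.49 * 3.46 = 15.5354
  Set 6: 0.39 * 3.51 = 1.3689
Step 2: Total signed measure = (-2.0064) + (17.0499) + (-5.9073) + (16.2599) + (15.5354) + (1.3689)
     = 42.3004
Step 3: Positive part mu+(X) = sum of positive contributions = 50.2141
Step 4: Negative part mu-(X) = |sum of negative contributions| = 7.9137


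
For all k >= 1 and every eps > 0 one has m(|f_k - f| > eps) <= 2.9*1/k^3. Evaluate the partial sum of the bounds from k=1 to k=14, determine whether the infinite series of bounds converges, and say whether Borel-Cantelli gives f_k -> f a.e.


Step 1: List the terms 2.9*1/k^3 for k = 1 to 14:
  k=1: 2.9
  k=2: 0.3625
  k=3: 0.107407
  k=4: 0.045312
  k=5: 0.0232
  k=6: 0.013426
  k=7: 0.008455
  k=8: 0.005664
  k=9: 0.003978
  k=10: 0.0029
  k=11: 0.002179
  k=12: 0.001678
  k=13: 0.00132
  k=14: 0.001057
Step 2: Partial sum = 2.9 + 0.3625 + 0.107407 + 0.045312 + 0.0232 + 0.013426 + 0.008455 + 0.005664 + 0.003978 + 0.0029 + 0.002179 + 0.001678 + 0.00132 + 0.001057
     = 3.479077
Step 3: The full series sum_(k>=1) 2.9*1/k^3 converges (p-series with p = 3 > 1; a constant multiple of a convergent series converges).
Step 4: Fix eps > 0. Since sum_k m(|f_k - f| > eps) < infinity, the Borel-Cantelli lemma gives
        m(limsup_k {|f_k - f| > eps}) = 0, i.e. for a.e. x, |f_k(x) - f(x)| <= eps for all large k.
        Applying this with eps = 1/j for j = 1, 2, ... and intersecting the countably many full-measure sets,
        for a.e. x we get limsup_k |f_k(x) - f(x)| <= 1/j for every j, hence f_k -> f almost everywhere.
Conclusion: series converges; Borel-Cantelli yields f_k -> f a.e.


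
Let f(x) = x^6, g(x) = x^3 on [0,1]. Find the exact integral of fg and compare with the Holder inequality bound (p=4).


Step 1: Exact integral of f*g = integral(x^9, 0, 1) = 1/10
     = 0.1
Step 2: Holder bound with p=4, q=1.333333:
  ||f||_p = (integral x^24 dx)^(1/4) = (1/25)^(1/4) = 0.447214
  ||g||_q = (integral x^4 dx)^(1/1.333333) = (1/5)^(1/1.333333) = 0.29907
Step 3: Holder bound = ||f||_p * ||g||_q = 0.447214 * 0.29907 = 0.133748
Verification: 0.1 <= 0.133748 (Holder holds)


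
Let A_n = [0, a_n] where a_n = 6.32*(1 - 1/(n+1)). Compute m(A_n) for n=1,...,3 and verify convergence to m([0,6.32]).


By continuity of measure from below: if A_n increases to A, then m(A_n) -> m(A).
Here A = [0, 6.32], so m(A) = 6.32
Step 1: a_1 = 6.32*(1 - 1/2) = 3.16, m(A_1) = 3.16
Step 2: a_2 = 6.32*(1 - 1/3) = 4.2133, m(A_2) = 4.2133
Step 3: a_3 = 6.32*(1 - 1/4) = 4.74, m(A_3) = 4.74
Limit: m(A_n) -> m([0,6.32]) = 6.32


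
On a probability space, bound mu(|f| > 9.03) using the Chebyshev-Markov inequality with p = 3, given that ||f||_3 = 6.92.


Chebyshev/Markov inequality: mu(|f| > eps) <= (||f||_p / eps)^p
Step 1: ||f||_3 / eps = 6.92 / 9.03 = 0.766334
Step 2: Raise to power p = 3:
  (0.766334)^3 = 0.450044
Step 3: Therefore mu(|f| > 9.03) <= 0.450044


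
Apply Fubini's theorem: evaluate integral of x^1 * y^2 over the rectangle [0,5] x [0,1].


By Fubini's theorem, the double integral factors as a product of single integrals:
Step 1: integral_0^5 x^1 dx = [x^2/2] from 0 to 5
     = 5^2/2 = 12.5
Step 2: integral_0^1 y^2 dy = [y^3/3] from 0 to 1
     = 1^3/3 = 0.333333
Step 3: Double integral = 12.5 * 0.333333 = 4.166667


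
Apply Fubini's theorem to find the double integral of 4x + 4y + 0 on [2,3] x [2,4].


By Fubini, integrate in x first, then y.
Step 1: Fix y, integrate over x in [2,3]:
  integral(4x + 4y + 0, x=2..3)
  = 4*(3^2 - 2^2)/2 + (4y + 0)*(3 - 2)
  = 10 + (4y + 0)*1
  = 10 + 4y + 0
  = 10 + 4y
Step 2: Integrate over y in [2,4]:
  integral(10 + 4y, y=2..4)
  = 10*2 + 4*(4^2 - 2^2)/2
  = 20 + 24
  = 44


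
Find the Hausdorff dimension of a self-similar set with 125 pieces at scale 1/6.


For a self-similar set with N copies scaled by 1/r:
dim_H = log(N)/log(r) = log(125)/log(6)
= 4.828314/1.791759
= 2.694733


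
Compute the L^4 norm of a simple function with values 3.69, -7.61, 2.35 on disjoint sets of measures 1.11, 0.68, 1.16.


Step 1: Compute |f_i|^4 for each value:
  |3.69|^4 = 185.398179
  |-7.61|^4 = 3353.811326
  |2.35|^4 = 30.498006
Step 2: Multiply by measures and sum:
  185.398179 * 1.11 = 205.791979
  3353.811326 * 0.68 = 2280.591702
  30.498006 * 1.16 = 35.377687
Sum = 205.791979 + 2280.591702 + 35.377687 = 2521.761368
Step 3: Take the p-th root:
||f||_4 = (2521.761368)^(1/4) = 7.086405


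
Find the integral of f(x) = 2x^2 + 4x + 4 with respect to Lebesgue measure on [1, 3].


The Lebesgue integral of a Riemann-integrable function agrees with the Riemann integral.
Antiderivative F(x) = (2/3)x^3 + (4/2)x^2 + 4x
F(3) = (2/3)*3^3 + (4/2)*3^2 + 4*3
     = (2/3)*27 + (4/2)*9 + 4*3
     = 18 + 18 + 12
     = 48
F(1) = 6.666667
Integral = F(3) - F(1) = 48 - 6.666667 = 41.333333


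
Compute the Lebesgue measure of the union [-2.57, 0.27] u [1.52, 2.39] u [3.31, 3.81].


For pairwise disjoint intervals, m(union) = sum of lengths.
= (0.27 - -2.57) + (2.39 - 1.52) + (3.81 - 3.31)
= 2.84 + 0.87 + 0.5
= 4.21


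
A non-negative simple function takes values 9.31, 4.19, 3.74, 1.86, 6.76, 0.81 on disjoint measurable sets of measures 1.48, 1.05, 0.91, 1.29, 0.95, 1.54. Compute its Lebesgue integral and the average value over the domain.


Step 1: Integral = sum(value_i * measure_i)
= 9.31*1.48 + 4.19*1.05 + 3.74*0.91 + 1.86*1.29 + 6.76*0.95 + 0.81*1.54
= 13.7788 + 4.3995 + 3.4034 + 2.3994 + 6.422 + 1.2474
= 31.6505
Step 2: Total measure of domain = 1.48 + 1.05 + 0.91 + 1.29 + 0.95 + 1.54 = 7.22
Step 3: Average value = 31.6505 / 7.22 = 4.383726


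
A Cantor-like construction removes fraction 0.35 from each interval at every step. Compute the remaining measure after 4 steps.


Step 1: At each step, fraction remaining = 1 - 0.35 = 0.65
Step 2: After 4 steps, measure = (0.65)^4
Step 3: Computing the power step by step:
  After step 1: 0.65
  After step 2: 0.4225
  After step 3: 0.274625
  After step 4: 0.178506
Result = 0.178506


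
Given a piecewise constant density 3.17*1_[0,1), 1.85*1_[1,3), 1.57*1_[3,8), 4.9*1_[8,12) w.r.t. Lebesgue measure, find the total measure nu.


Integrate each piece of the Radon-Nikodym derivative:
Step 1: integral_0^1 3.17 dx = 3.17*(1-0) = 3.17*1 = 3.17
Step 2: integral_1^3 1.85 dx = 1.85*(3-1) = 1.85*2 = 3.7
Step 3: integral_3^8 1.57 dx = 1.57*(8-3) = 1.57*5 = 7.85
Step 4: integral_8^12 4.9 dx = 4.9*(12-8) = 4.9*4 = 19.6
Total: 3.17 + 3.7 + 7.85 + 19.6 = 34.32


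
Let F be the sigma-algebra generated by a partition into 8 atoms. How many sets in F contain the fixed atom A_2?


Each element of F is a union of some subset S of the 8 atoms.
The element contains A_2 iff A_2 is in S.
So we count subsets S of {A_1,...,A_8} with A_2 in S: choose freely among the other 7 atoms.
Count = 2^(8-1) = 2^7 = 128.


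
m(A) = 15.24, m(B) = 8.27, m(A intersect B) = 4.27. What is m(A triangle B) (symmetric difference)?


m(A Delta B) = m(A) + m(B) - 2*m(A n B)
= 15.24 + 8.27 - 2*4.27
= 15.24 + 8.27 - 8.54
= 14.97


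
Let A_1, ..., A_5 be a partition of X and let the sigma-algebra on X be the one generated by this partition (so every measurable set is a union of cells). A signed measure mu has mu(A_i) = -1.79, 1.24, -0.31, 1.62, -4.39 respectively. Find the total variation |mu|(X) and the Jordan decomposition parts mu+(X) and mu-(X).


Step 1: Every measurable set is a union of atoms (the cells / points), so a Hahn decomposition is
  obtained by grouping atoms by sign: P = union of atoms with mu > 0, N = union of the remaining atoms.
  Atoms in P (indices): 2, 4;  atoms in N (indices): 1, 3, 5
  Positive values: 1.24, 1.62
  Negative values: -1.79, -0.31, -4.39
Step 2: mu+(X) = mu(P) = sum of positive atom values = 2.86
Step 3: mu-(X) = -mu(N) = sum of |negative atom values| = 6.49
Step 4: |mu|(X) = mu+(X) + mu-(X) = 2.86 + 6.49 = 9.35


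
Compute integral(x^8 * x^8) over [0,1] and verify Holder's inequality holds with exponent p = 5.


Step 1: Exact integral of f*g = integral(x^16, 0, 1) = 1/17
     = 0.058824
Step 2: Holder bound with p=5, q=1.25:
  ||f||_p = (integral x^40 dx)^(1/5) = (1/41)^(1/5) = 0.475821
  ||g||_q = (integral x^10 dx)^(1/1.25) = (1/11)^(1/1.25) = 0.146854
Step 3: Holder bound = ||f||_p * ||g||_q = 0.475821 * 0.146854 = 0.069876
Verification: 0.058824 <= 0.069876 (Holder holds)


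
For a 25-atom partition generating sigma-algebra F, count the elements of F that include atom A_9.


Each element of F is a union of some subset S of the 25 atoms.
The element contains A_9 iff A_9 is in S.
So we count subsets S of {A_1,...,A_25} with A_9 in S: choose freely among the other 24 atoms.
Count = 2^(25-1) = 2^24 = 16777216.


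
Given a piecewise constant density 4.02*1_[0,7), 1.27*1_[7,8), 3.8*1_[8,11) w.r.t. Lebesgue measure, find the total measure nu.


Integrate each piece of the Radon-Nikodym derivative:
Step 1: integral_0^7 4.02 dx = 4.02*(7-0) = 4.02*7 = 28.14
Step 2: integral_7^8 1.27 dx = 1.27*(8-7) = 1.27*1 = 1.27
Step 3: integral_8^11 3.8 dx = 3.8*(11-8) = 3.8*3 = 11.4
Total: 28.14 + 1.27 + 11.4 = 40.81


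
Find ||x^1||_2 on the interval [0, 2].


Step 1: ||f||_2 = (integral_0^2 |x^1|^2 dx)^(1/2)
     = (integral_0^2 x^2 dx)^(1/2)
Step 2: integral_0^2 x^2 dx = [x^3/(3)] from 0 to 2 = 2^3/3
     = 8/3 = 2.666667
Step 3: ||f||_2 = (2.666667)^(1/2) = 1.632993


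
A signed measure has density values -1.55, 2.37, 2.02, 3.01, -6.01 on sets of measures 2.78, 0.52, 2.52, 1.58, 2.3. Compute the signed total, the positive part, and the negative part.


Step 1: Compute signed measure on each set:
  Set 1: -1.55 * 2.78 = -4.309
  Set 2: 2.37 * 0.52 = 1.2324
  Set 3: 2.02 * 2.52 = 5.0904
  Set 4: 3.01 * 1.58 = 4.7558
  Set 5: -6.01 * 2.3 = -13.823
Step 2: Total signed measure = (-4.309) + (1.2324) + (5.0904) + (4.7558) + (-13.823)
     = -7.0534
Step 3: Positive part mu+(X) = sum of positive contributions = 11.0786
Step 4: Negative part mu-(X) = |sum of negative contributions| = 18.132


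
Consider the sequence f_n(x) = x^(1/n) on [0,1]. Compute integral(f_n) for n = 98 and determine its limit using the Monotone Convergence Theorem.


At n = 98: f_98(x) = x^(1/98).
Step 1: integral(x^(1/98), 0, 1) = [x^(1/98+1) / (1/98+1)] from 0 to 1
     = 1 / (1/98 + 1) = 1 / ((98+1)/98) = 98/(98+1)
     = 98/99 = 0.989899
Step 2: As n -> infinity, f_n(x) = x^(1/n) -> 1 for x in (0,1], and f_n is increasing in n.
By MCT, lim_n integral(f_n) = integral(lim_n f_n) = integral(1, 0, 1) = 1.
Step 3: Verify convergence: 98/99 = 0.989899 -> 1


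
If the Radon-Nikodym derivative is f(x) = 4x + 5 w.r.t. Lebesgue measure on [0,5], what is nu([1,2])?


nu(A) = integral_A (dnu/dmu) dmu = integral_1^2 (4x + 5) dx
Step 1: Antiderivative F(x) = (4/2)x^2 + 5x
Step 2: F(2) = (4/2)*2^2 + 5*2 = 8 + 10 = 18
Step 3: F(1) = (4/2)*1^2 + 5*1 = 2 + 5 = 7
Step 4: nu([1,2]) = F(2) - F(1) = 18 - 7 = 11


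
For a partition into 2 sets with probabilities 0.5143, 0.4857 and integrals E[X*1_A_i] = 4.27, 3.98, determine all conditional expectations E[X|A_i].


For each cell A_i: E[X|A_i] = E[X*1_A_i] / P(A_i)
Step 1: E[X|A_1] = 4.27 / 0.5143 = 8.302547
Step 2: E[X|A_2] = 3.98 / 0.4857 = 8.194359
Verification: E[X] = sum E[X*1_A_i] = 4.27 + 3.98 = 8.25


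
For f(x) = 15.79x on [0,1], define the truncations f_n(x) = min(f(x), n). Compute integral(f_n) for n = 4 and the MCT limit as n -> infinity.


f(x) = 15.79x on [0,1]; f_n(x) = min(15.79x, n). At n = 4:
Step 1: f(x) reaches 4 at x = 4/15.79 = 0.253325
Step 2: integral(f_4) = integral(15.79x, 0, 0.253325) + integral(4, 0.253325, 1)
       = 15.79*0.253325^2/2 + 4*(1 - 0.253325)
       = 0.50665 + 2.9867
       = 3.49335
Step 3: As n -> infinity, f_n increases to f, so by MCT integral(f_n) -> integral(f) = 15.79/2 = 7.895.
Convergence: integral(f_4) = 3.49335 -> 7.895 as n -> infinity


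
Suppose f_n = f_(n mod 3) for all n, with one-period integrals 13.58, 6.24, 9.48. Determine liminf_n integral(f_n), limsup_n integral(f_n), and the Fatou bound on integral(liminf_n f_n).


The sequence (integral(f_n)) is periodic with period 3, repeating the values 13.58, 6.24, 9.48 indefinitely.
Step 1: For a periodic sequence, every tail (a_m, a_(m+1), ...) contains all 3 period values infinitely often.
Step 2: Hence inf of every tail = min of the period values = min(13.58, 6.24, 9.48) = 6.24.
        liminf_n integral(f_n) = sup over m of (inf of tail from m) = 6.24.
Step 3: Similarly sup of every tail = max of the period values = 13.58.
        limsup_n integral(f_n) = 13.58.
Step 4: Fatou's lemma: integral(liminf_n f_n) <= liminf_n integral(f_n) = 6.24.
        So the integral of the pointwise liminf is at most 6.24.


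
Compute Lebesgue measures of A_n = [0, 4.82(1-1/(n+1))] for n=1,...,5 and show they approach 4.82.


By continuity of measure from below: if A_n increases to A, then m(A_n) -> m(A).
Here A = [0, 4.82], so m(A) = 4.82
Step 1: a_1 = 4.82*(1 - 1/2) = 2.41, m(A_1) = 2.41
Step 2: a_2 = 4.82*(1 - 1/3) = 3.2133, m(A_2) = 3.2133
Step 3: a_3 = 4.82*(1 - 1/4) = 3.615, m(A_3) = 3.615
Step 4: a_4 = 4.82*(1 - 1/5) = 3.856, m(A_4) = 3.856
Step 5: a_5 = 4.82*(1 - 1/6) = 4.0167, m(A_5) = 4.0167
Limit: m(A_n) -> m([0,4.82]) = 4.82


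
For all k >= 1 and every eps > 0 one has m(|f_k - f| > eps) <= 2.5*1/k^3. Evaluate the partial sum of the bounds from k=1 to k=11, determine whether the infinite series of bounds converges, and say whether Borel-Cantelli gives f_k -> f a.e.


Step 1: List the terms 2.5*1/k^3 for k = 1 to 11:
  k=1: 2.5
  k=2: 0.3125
  k=3: 0.092593
  k=4: 0.039062
  k=5: 0.02
  k=6: 0.011574
  k=7: 0.007289
  k=8: 0.004883
  k=9: 0.003429
  k=10: 0.0025
  k=11: 0.001878
Step 2: Partial sum = 2.5 + 0.3125 + 0.092593 + 0.039062 + 0.02 + 0.011574 + 0.007289 + 0.004883 + 0.003429 + 0.0025 + 0.001878
     = 2.995708
Step 3: The full series sum_(k>=1) 2.5*1/k^3 converges (p-series with p = 3 > 1; a constant multiple of a convergent series converges).
Step 4: Fix eps > 0. Since sum_k m(|f_k - f| > eps) < infinity, the Borel-Cantelli lemma gives
        m(limsup_k {|f_k - f| > eps}) = 0, i.e. for a.e. x, |f_k(x) - f(x)| <= eps for all large k.
        Applying this with eps = 1/j for j = 1, 2, ... and intersecting the countably many full-measure sets,
        for a.e. x we get limsup_k |f_k(x) - f(x)| <= 1/j for every j, hence f_k -> f almost everywhere.
Conclusion: series converges; Borel-Cantelli yields f_k -> f a.e.


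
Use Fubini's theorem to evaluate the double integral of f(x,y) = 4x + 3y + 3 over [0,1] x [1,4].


By Fubini, integrate in x first, then y.
Step 1: Fix y, integrate over x in [0,1]:
  integral(4x + 3y + 3, x=0..1)
  = 4*(1^2 - 0^2)/2 + (3y + 3)*(1 - 0)
  = 2 + (3y + 3)*1
  = 2 + 3y + 3
  = 5 + 3y
Step 2: Integrate over y in [1,4]:
  integral(5 + 3y, y=1..4)
  = 5*3 + 3*(4^2 - 1^2)/2
  = 15 + 22.5
  = 37.5


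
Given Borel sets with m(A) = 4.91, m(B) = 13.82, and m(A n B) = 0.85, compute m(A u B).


By inclusion-exclusion: m(A u B) = m(A) + m(B) - m(A n B)
= 4.91 + 13.82 - 0.85
= 17.88


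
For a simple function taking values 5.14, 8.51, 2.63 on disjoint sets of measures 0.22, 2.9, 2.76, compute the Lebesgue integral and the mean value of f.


Step 1: Integral = sum(value_i * measure_i)
= 5.14*0.22 + 8.51*2.9 + 2.63*2.76
= 1.1308 + 24.679 + 7.2588
= 33.0686
Step 2: Total measure of domain = 0.22 + 2.9 + 2.76 = 5.88
Step 3: Average value = 33.0686 / 5.88 = 5.623912


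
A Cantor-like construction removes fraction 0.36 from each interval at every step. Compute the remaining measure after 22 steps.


Step 1: At each step, fraction remaining = 1 - 0.36 = 0.64
Step 2: After 22 steps, measure = (0.64)^22
Result = 5.444518e-05


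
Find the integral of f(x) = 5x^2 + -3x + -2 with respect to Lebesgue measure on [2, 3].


The Lebesgue integral of a Riemann-integrable function agrees with the Riemann integral.
Antiderivative F(x) = (5/3)x^3 + (-3/2)x^2 + -2x
F(3) = (5/3)*3^3 + (-3/2)*3^2 + -2*3
     = (5/3)*27 + (-3/2)*9 + -2*3
     = 45 + -13.5 + -6
     = 25.5
F(2) = 3.333333
Integral = F(3) - F(2) = 25.5 - 3.333333 = 22.166667


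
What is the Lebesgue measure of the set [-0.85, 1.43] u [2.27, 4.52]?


For pairwise disjoint intervals, m(union) = sum of lengths.
= (1.43 - -0.85) + (4.52 - 2.27)
= 2.28 + 2.25
= 4.53


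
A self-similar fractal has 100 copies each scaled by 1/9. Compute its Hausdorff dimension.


For a self-similar set with N copies scaled by 1/r:
dim_H = log(N)/log(r) = log(100)/log(9)
= 4.60517/2.197225
= 2.095903


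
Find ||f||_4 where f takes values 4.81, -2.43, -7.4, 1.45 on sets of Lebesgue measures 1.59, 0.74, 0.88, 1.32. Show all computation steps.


Step 1: Compute |f_i|^4 for each value:
  |4.81|^4 = 535.279123
  |-2.43|^4 = 34.867844
  |-7.4|^4 = 2998.6576
  |1.45|^4 = 4.420506
Step 2: Multiply by measures and sum:
  535.279123 * 1.59 = 851.093806
  34.867844 * 0.74 = 25.802205
  2998.6576 * 0.88 = 2638.818688
  4.420506 * 1.32 = 5.835068
Sum = 851.093806 + 25.802205 + 2638.818688 + 5.835068 = 3521.549767
Step 3: Take the p-th root:
||f||_4 = (3521.549767)^(1/4) = 7.703418


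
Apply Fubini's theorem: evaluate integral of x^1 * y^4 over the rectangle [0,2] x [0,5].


By Fubini's theorem, the double integral factors as a product of single integrals:
Step 1: integral_0^2 x^1 dx = [x^2/2] from 0 to 2
     = 2^2/2 = 2
Step 2: integral_0^5 y^4 dy = [y^5/5] from 0 to 5
     = 5^5/5 = 625
Step 3: Double integral = 2 * 625 = 1250


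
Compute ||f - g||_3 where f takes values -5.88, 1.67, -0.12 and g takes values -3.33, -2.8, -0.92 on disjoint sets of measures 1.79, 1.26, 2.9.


Step 1: Compute differences f_i - g_i:
  -5.88 - -3.33 = -2.55
  1.67 - -2.8 = 4.47
  -0.12 - -0.92 = 0.8
Step 2: Compute |diff|^3 * measure for each set:
  |-2.55|^3 * 1.79 = 16.581375 * 1.79 = 29.680661
  |4.47|^3 * 1.26 = 89.314623 * 1.26 = 112.536425
  |0.8|^3 * 2.9 = 0.512 * 2.9 = 1.4848
Step 3: Sum = 143.701886
Step 4: ||f-g||_3 = (143.701886)^(1/3) = 5.237863


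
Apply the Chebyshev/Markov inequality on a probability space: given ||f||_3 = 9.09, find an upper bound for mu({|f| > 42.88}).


Chebyshev/Markov inequality: mu(|f| > eps) <= (||f||_p / eps)^p
Step 1: ||f||_3 / eps = 9.09 / 42.88 = 0.211987
Step 2: Raise to power p = 3:
  (0.211987)^3 = 0.009526
Step 3: Therefore mu(|f| > 42.88) <= 0.009526


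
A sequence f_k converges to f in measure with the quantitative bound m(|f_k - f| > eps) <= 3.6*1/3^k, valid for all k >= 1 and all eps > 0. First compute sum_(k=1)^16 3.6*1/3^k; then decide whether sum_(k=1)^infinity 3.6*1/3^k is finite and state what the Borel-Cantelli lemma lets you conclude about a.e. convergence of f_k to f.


Step 1: List the terms 3.6*1/3^k for k = 1 to 16:
  k=1: 1.2
  k=2: 0.4
  k=3: 0.133333
  k=4: 0.044444
  k=5: 0.014815
  k=6: 0.004938
  k=7: 0.001646
  k=8: 5.486968e-04
  k=9: 1.828989e-04
  k=10: 6.096632e-05
  k=11: 2.032211e-05
  k=12: 6.774035e-06
  k=13: 2.258012e-06
  k=14: 7.526706e-07
  k=15: 2.508902e-07
  k=16: 8.363006e-08
Step 2: Partial sum = 1.2 + 0.4 + 0.133333 + 0.044444 + 0.014815 + 0.004938 + 0.001646 + 5.486968e-04 + 1.828989e-04 + 6.096632e-05 + 2.032211e-05 + 6.774035e-06 + 2.258012e-06 + 7.526706e-07 + 2.508902e-07 + 8.363006e-08
     = 1.8
Step 3: The full series sum_(k>=1) 3.6*1/3^k converges (geometric series with ratio 1/3 < 1; a constant multiple of a convergent series converges).
Step 4: Fix eps > 0. Since sum_k m(|f_k - f| > eps) < infinity, the Borel-Cantelli lemma gives
        m(limsup_k {|f_k - f| > eps}) = 0, i.e. for a.e. x, |f_k(x) - f(x)| <= eps for all large k.
        Applying this with eps = 1/j for j = 1, 2, ... and intersecting the countably many full-measure sets,
        for a.e. x we get limsup_k |f_k(x) - f(x)| <= 1/j for every j, hence f_k -> f almost everywhere.
Conclusion: series converges; Borel-Cantelli yields f_k -> f a.e.


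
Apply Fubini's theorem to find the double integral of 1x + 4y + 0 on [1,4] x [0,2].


By Fubini, integrate in x first, then y.
Step 1: Fix y, integrate over x in [1,4]:
  integral(1x + 4y + 0, x=1..4)
  = 1*(4^2 - 1^2)/2 + (4y + 0)*(4 - 1)
  = 7.5 + (4y + 0)*3
  = 7.5 + 12y + 0
  = 7.5 + 12y
Step 2: Integrate over y in [0,2]:
  integral(7.5 + 12y, y=0..2)
  = 7.5*2 + 12*(2^2 - 0^2)/2
  = 15 + 24
  = 39


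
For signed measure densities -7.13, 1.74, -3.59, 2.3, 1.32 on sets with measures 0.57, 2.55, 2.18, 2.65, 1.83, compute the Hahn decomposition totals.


Step 1: Compute signed measure on each set:
  Set 1: -7.13 * 0.57 = -4.0641
  Set 2: 1.74 * 2.55 = 4.437
  Set 3: -3.59 * 2.18 = -7.8262
  Set 4: 2.3 * 2.65 = 6.095
  Set 5: 1.32 * 1.83 = 2.4156
Step 2: Total signed measure = (-4.0641) + (4.437) + (-7.8262) + (6.095) + (2.4156)
     = 1.0573
Step 3: Positive part mu+(X) = sum of positive contributions = 12.9476
Step 4: Negative part mu-(X) = |sum of negative contributions| = 11.8903


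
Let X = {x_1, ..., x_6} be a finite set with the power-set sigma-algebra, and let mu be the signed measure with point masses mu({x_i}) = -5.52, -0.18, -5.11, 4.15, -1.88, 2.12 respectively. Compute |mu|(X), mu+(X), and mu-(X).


Step 1: Every measurable set is a union of atoms (the cells / points), so a Hahn decomposition is
  obtained by grouping atoms by sign: P = union of atoms with mu > 0, N = union of the remaining atoms.
  Atoms in P (indices): 4, 6;  atoms in N (indices): 1, 2, 3, 5
  Positive values: 4.15, 2.12
  Negative values: -5.52, -0.18, -5.11, -1.88
Step 2: mu+(X) = mu(P) = sum of positive atom values = 6.27
Step 3: mu-(X) = -mu(N) = sum of |negative atom values| = 12.69
Step 4: |mu|(X) = mu+(X) + mu-(X) = 6.27 + 12.69 = 18.96


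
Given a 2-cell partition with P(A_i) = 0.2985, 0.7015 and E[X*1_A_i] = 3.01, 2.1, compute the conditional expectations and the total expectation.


For each cell A_i: E[X|A_i] = E[X*1_A_i] / P(A_i)
Step 1: E[X|A_1] = 3.01 / 0.2985 = 10.083752
Step 2: E[X|A_2] = 2.1 / 0.7015 = 2.993585
Verification: E[X] = sum E[X*1_A_i] = 3.01 + 2.1 = 5.11


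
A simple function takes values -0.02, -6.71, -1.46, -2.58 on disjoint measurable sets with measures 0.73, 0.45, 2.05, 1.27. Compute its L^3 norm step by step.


Step 1: Compute |f_i|^3 for each value:
  |-0.02|^3 = 8.000000e-06
  |-6.71|^3 = 302.111711
  |-1.46|^3 = 3.112136
  |-2.58|^3 = 17.173512
Step 2: Multiply by measures and sum:
  8.000000e-06 * 0.73 = 5.840000e-06
  302.111711 * 0.45 = 135.95027
  3.112136 * 2.05 = 6.379879
  17.173512 * 1.27 = 21.81036
Sum = 5.840000e-06 + 135.95027 + 6.379879 + 21.81036 = 164.140515
Step 3: Take the p-th root:
||f||_3 = (164.140515)^(1/3) = 5.475267


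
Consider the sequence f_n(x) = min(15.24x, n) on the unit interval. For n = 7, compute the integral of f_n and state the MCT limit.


f(x) = 15.24x on [0,1]; f_n(x) = min(15.24x, n). At n = 7:
Step 1: f(x) reaches 7 at x = 7/15.24 = 0.459318
Step 2: integral(f_7) = integral(15.24x, 0, 0.459318) + integral(7, 0.459318, 1)
       = 15.24*0.459318^2/2 + 7*(1 - 0.459318)
       = 1.607612 + 3.784777
       = 5.392388
Step 3: As n -> infinity, f_n increases to f, so by MCT integral(f_n) -> integral(f) = 15.24/2 = 7.62.
Convergence: integral(f_7) = 5.392388 -> 7.62 as n -> infinity


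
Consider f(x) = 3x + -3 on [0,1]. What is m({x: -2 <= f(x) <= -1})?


f^(-1)([-2, -1]) = {x : -2 <= 3x + -3 <= -1}
Solving: (-2 - -3)/3 <= x <= (-1 - -3)/3
= [0.333333, 0.666667]
Intersecting with [0,1]: [0.333333, 0.666667]
Measure = 0.666667 - 0.333333 = 0.333333
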